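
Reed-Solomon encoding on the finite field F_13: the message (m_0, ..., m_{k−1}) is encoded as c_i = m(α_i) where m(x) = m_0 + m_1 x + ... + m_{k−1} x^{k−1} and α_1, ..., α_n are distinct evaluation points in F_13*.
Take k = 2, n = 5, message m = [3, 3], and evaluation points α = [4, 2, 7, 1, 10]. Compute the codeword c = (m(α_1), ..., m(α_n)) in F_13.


c = [2, 9, 11, 6, 7]

Message polynomial: m(x) = 3 + 3·x (mod 13).
For each evaluation point α_i, compute m(α_i) mod 13:
  α_1 = 4: Horner steps 3 → 2, so m(4) = 2.
  α_2 = 2: Horner steps 3 → 9, so m(2) = 9.
  α_3 = 7: Horner steps 3 → 11, so m(7) = 11.
  α_4 = 1: Horner steps 3 → 6, so m(1) = 6.
  α_5 = 10: Horner steps 3 → 7, so m(10) = 7.
Codeword c = [2, 9, 11, 6, 7] ∈ F_13^5.


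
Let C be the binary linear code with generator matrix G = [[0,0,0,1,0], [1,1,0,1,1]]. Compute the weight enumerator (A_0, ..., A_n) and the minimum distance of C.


Weight distribution: A_0 = 1, A_1 = 1, A_3 = 1, A_4 = 1. Minimum distance d = 1.

Enumerate all 2^2 = 4 messages m ∈ F_2^2.
For each, compute codeword c = mG in F_2^5, then tally its weight.
  m = 00 → c = 00000, weight = 0.
  m = 10 → c = 00010, weight = 1.
  m = 01 → c = 11011, weight = 4.
  m = 11 → c = 11001, weight = 3.
Tally weights:
  weight 0: 1 codewords.
  weight 1: 1 codewords.
  weight 3: 1 codewords.
  weight 4: 1 codewords.
Minimum distance d = smallest w > 0 with A_w > 0 = 1.
Sanity: Σ A_w = 4 = 2^2 = 4 ✓.


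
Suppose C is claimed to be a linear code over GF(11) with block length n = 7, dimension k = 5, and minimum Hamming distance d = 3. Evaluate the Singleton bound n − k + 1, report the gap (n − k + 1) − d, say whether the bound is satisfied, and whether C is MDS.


Singleton RHS = n − k + 1 = 3, slack = 0, bound satisfied, MDS.

Singleton bound: d ≤ n − k + 1.
Here n = 7, k = 5, so n − k + 1 = 3.
Given d = 3, check d ≤ 3: YES.
Slack = (n − k + 1) − d = 0.
The code is MDS (slack = 0).
Description: the claimed parameters are [7, 5, 3]_11; such a code would be MDS (meets Singleton bound).


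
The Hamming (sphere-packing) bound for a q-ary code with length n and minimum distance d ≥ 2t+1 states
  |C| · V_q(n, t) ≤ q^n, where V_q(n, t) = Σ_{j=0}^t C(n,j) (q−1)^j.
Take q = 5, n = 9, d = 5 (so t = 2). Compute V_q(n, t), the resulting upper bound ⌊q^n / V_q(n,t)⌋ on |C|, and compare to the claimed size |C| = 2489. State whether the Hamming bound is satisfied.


V_q(n, t) = 613, q^n = 1953125, Hamming bound = 3186, |C| = 2489 ≤ bound (satisfied).

Step 1: Compute V_q(n, t) = Σ_{j=0}^2 C(n, j) (q−1)^j.
  j = 0: C(9,0)·(4)^0 = 1·1 = 1.
  j = 1: C(9,1)·(4)^1 = 9·4 = 36.
  j = 2: C(9,2)·(4)^2 = 36·16 = 576.
  V_q(n, t) = 1 + 36 + 576 = 613.
Step 2: q^n = 5^9 = 1953125.
Step 3: Hamming bound ⌊q^n / V_q(n,t)⌋ = ⌊1953125/613⌋ = 3186.
Step 4: Compare |C| = 2489 to 3186: satisfied.
The claimed |C| lies below the Hamming bound.


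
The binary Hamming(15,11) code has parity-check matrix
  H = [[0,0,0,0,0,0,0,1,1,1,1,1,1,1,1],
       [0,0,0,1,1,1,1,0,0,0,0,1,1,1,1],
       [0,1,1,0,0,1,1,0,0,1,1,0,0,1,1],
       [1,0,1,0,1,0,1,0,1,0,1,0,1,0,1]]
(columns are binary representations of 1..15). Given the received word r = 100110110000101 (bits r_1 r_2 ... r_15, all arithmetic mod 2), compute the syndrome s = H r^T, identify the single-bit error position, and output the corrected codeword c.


s = (1, 1, 0, 1)^T, error position = 13, corrected codeword c = 100110110000001

Compute s = H r^T mod 2 one row at a time:
  s_1 = 1 + 0 + 0 + 0 + 0 + 1 + 0 + 1 = 3 ≡ 1 (mod 2).
  s_2 = 1 + 1 + 0 + 1 + 0 + 1 + 0 + 1 = 5 ≡ 1 (mod 2).
  s_3 = 0 + 0 + 0 + 1 + 0 + 0 + 0 + 1 = 2 ≡ 0 (mod 2).
  s_4 = 1 + 0 + 1 + 1 + 0 + 0 + 1 + 1 = 5 ≡ 1 (mod 2).
s = (1, 1, 0, 1)^T — this equals column 13 of H (binary 1101), so error is at position 13.
Correct: flip bit 13 of r = 100110110000101 to get c = 100110110000001.


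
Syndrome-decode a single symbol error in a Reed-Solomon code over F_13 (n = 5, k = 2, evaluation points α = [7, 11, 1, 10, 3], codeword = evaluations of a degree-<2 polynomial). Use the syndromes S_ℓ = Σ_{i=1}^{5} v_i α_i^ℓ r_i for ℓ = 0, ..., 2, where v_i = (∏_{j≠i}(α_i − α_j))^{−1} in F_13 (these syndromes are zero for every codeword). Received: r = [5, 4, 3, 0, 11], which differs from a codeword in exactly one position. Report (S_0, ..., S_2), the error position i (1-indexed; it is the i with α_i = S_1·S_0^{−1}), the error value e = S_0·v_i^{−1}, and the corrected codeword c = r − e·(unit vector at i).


S = (2, 1, 7), error at position 1, error magnitude e = 4, c = [1, 4, 3, 0, 11].

Step 1: column multipliers v_i = (∏_{j≠i}(α_i − α_j))^{−1} mod 13.
  i = 1 (α = 7): (7−11)(7−1)(7−10)(7−3) = (−4)·6·(−3)·4 = 288 ≡ 2, so v_1 = 2^{−1} = 7 (mod 13).
  i = 2 (α = 11): (11−7)(11−1)(11−10)(11−3) = 4·10·1·8 = 320 ≡ 8, so v_2 = 8^{−1} = 5 (mod 13).
  i = 3 (α = 1): (1−7)(1−11)(1−10)(1−3) = (−6)·(−10)·(−9)·(−2) = 1080 ≡ 1, so v_3 = 1^{−1} = 1 (mod 13).
  i = 4 (α = 10): (10−7)(10−11)(10−1)(10−3) = 3·(−1)·9·7 = −189 ≡ 6, so v_4 = 6^{−1} = 11 (mod 13).
  i = 5 (α = 3): (3−7)(3−11)(3−1)(3−10) = (−4)·(−8)·2·(−7) = −448 ≡ 7, so v_5 = 7^{−1} = 2 (mod 13).
  v = [7, 5, 1, 11, 2].
Step 2: syndromes of r = [5, 4, 3, 0, 11] (all sums mod 13).
  S_0 = Σ v_i r_i = 7·5 + 5·4 + 1·3 + 11·0 + 2·11 = 80 ≡ 2.
  S_1 = Σ v_i α_i r_i = 7·7·5 + 5·11·4 + 1·1·3 + 11·10·0 + 2·3·11 = 534 ≡ 1.
  α_i^2 mod 13 = [10, 4, 1, 9, 9].
  S_2 = Σ v_i α_i^2 r_i = 7·10·5 + 5·4·4 + 1·1·3 + 11·9·0 + 2·9·11 = 631 ≡ 7.
  S = (2, 1, 7) ≠ 0, so r is not a codeword (an error is present).
Step 3: locate the error. For a single error e at position i, S_ℓ = v_i·e·α_i^ℓ, so α_err = S_1/S_0.
  S_0^{−1} = 2^{−1} = 7 (mod 13), so α_err = 1·7 = 7 ≡ 7 = α_1. Error position i = 1.
  Consistency check: S_2/S_1 = 7·1 = 7 ≡ 7 = α_err ✓ (single-error assumption holds).
Step 4: error magnitude e = S_0/v_1 = S_0·∏_{j≠1}(α_1 − α_j) = 2·2 = 4 ≡ 4 (mod 13).
Step 5: correct position 1: c_1 = r_1 − e = 5 − 4 ≡ 1 (mod 13). Hence c = [1, 4, 3, 0, 11].
  Check: interpolating c through the α_i gives m(x) = 12 + 4·x (degree < 2) with m(α_i) = c_i for every i, so c is indeed a codeword.


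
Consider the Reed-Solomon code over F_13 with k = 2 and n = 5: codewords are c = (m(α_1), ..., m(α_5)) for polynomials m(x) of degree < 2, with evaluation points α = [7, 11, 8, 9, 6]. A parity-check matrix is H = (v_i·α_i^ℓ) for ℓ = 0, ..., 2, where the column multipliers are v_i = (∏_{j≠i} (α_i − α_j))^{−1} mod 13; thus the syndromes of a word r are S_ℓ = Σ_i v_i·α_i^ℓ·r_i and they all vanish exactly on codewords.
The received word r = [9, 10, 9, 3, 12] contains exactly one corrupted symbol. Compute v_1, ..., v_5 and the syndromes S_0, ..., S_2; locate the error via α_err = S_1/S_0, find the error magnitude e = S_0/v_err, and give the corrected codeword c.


S = (7, 4, 6), error at position 3, error magnitude e = 3, c = [9, 10, 6, 3, 12].

Step 1: column multipliers v_i = (∏_{j≠i}(α_i − α_j))^{−1} mod 13.
  i = 1 (α = 7): (7−11)(7−8)(7−9)(7−6) = (−4)·(−1)·(−2)·1 = −8 ≡ 5, so v_1 = 5^{−1} = 8 (mod 13).
  i = 2 (α = 11): (11−7)(11−8)(11−9)(11−6) = 4·3·2·5 = 120 ≡ 3, so v_2 = 3^{−1} = 9 (mod 13).
  i = 3 (α = 8): (8−7)(8−11)(8−9)(8−6) = 1·(−3)·(−1)·2 = 6 ≡ 6, so v_3 = 6^{−1} = 11 (mod 13).
  i = 4 (α = 9): (9−7)(9−11)(9−8)(9−6) = 2·(−2)·1·3 = −12 ≡ 1, so v_4 = 1^{−1} = 1 (mod 13).
  i = 5 (α = 6): (6−7)(6−11)(6−8)(6−9) = (−1)·(−5)·(−2)·(−3) = 30 ≡ 4, so v_5 = 4^{−1} = 10 (mod 13).
  v = [8, 9, 11, 1, 10].
Step 2: syndromes of r = [9, 10, 9, 3, 12] (all sums mod 13).
  S_0 = Σ v_i r_i = 8·9 + 9·10 + 11·9 + 1·3 + 10·12 = 384 ≡ 7.
  S_1 = Σ v_i α_i r_i = 8·7·9 + 9·11·10 + 11·8·9 + 1·9·3 + 10·6·12 = 3033 ≡ 4.
  α_i^2 mod 13 = [10, 4, 12, 3, 10].
  S_2 = Σ v_i α_i^2 r_i = 8·10·9 + 9·4·10 + 11·12·9 + 1·3·3 + 10·10·12 = 3477 ≡ 6.
  S = (7, 4, 6) ≠ 0, so r is not a codeword (an error is present).
Step 3: locate the error. For a single error e at position i, S_ℓ = v_i·e·α_i^ℓ, so α_err = S_1/S_0.
  S_0^{−1} = 7^{−1} = 2 (mod 13), so α_err = 4·2 = 8 ≡ 8 = α_3. Error position i = 3.
  Consistency check: S_2/S_1 = 6·10 = 60 ≡ 8 = α_err ✓ (single-error assumption holds).
Step 4: error magnitude e = S_0/v_3 = S_0·∏_{j≠3}(α_3 − α_j) = 7·6 = 42 ≡ 3 (mod 13).
Step 5: correct position 3: c_3 = r_3 − e = 9 − 3 ≡ 6 (mod 13). Hence c = [9, 10, 6, 3, 12].
  Check: interpolating c through the α_i gives m(x) = 4 + 10·x (degree < 2) with m(α_i) = c_i for every i, so c is indeed a codeword.


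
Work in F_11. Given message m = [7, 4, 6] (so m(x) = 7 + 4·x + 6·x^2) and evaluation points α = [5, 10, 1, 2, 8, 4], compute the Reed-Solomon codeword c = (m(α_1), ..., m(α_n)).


c = [1, 9, 6, 6, 5, 9]

Message polynomial: m(x) = 7 + 4·x + 6·x^2 (mod 11).
For each evaluation point α_i, compute m(α_i) mod 11:
  α_1 = 5: Horner steps 6 → 1 → 1, so m(5) = 1.
  α_2 = 10: Horner steps 6 → 9 → 9, so m(10) = 9.
  α_3 = 1: Horner steps 6 → 10 → 6, so m(1) = 6.
  α_4 = 2: Horner steps 6 → 5 → 6, so m(2) = 6.
  α_5 = 8: Horner steps 6 → 8 → 5, so m(8) = 5.
  α_6 = 4: Horner steps 6 → 6 → 9, so m(4) = 9.
Codeword c = [1, 9, 6, 6, 5, 9] ∈ F_11^6.


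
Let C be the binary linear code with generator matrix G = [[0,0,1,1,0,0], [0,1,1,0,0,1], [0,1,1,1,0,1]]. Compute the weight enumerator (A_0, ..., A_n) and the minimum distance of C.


Weight distribution: A_0 = 1, A_1 = 2, A_2 = 2, A_3 = 2, A_4 = 1. Minimum distance d = 1.

Enumerate all 2^3 = 8 messages m ∈ F_2^3.
For each, compute codeword c = mG in F_2^6, then tally its weight.
  m = 000 → c = 000000, weight = 0.
  m = 100 → c = 001100, weight = 2.
  m = 010 → c = 011001, weight = 3.
  m = 110 → c = 010101, weight = 3.
  m = 001 → c = 011101, weight = 4.
  m = 101 → c = 010001, weight = 2.
  m = 011 → c = 000100, weight = 1.
  m = 111 → c = 001000, weight = 1.
Tally weights:
  weight 0: 1 codewords.
  weight 1: 2 codewords.
  weight 2: 2 codewords.
  weight 3: 2 codewords.
  weight 4: 1 codewords.
Minimum distance d = smallest w > 0 with A_w > 0 = 1.
Sanity: Σ A_w = 8 = 2^3 = 8 ✓.


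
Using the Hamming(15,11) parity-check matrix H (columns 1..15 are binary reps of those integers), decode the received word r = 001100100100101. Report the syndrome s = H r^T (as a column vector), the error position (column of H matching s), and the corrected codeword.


s = (1, 0, 0, 0)^T, error position = 8, corrected codeword c = 001100110100101

Compute s = H r^T mod 2 one row at a time:
  s_1 = 0 + 0 + 1 + 0 + 0 + 1 + 0 + 1 = 3 ≡ 1 (mod 2).
  s_2 = 1 + 0 + 0 + 1 + 0 + 1 + 0 + 1 = 4 ≡ 0 (mod 2).
  s_3 = 0 + 1 + 0 + 1 + 1 + 0 + 0 + 1 = 4 ≡ 0 (mod 2).
  s_4 = 0 + 1 + 0 + 1 + 0 + 0 + 1 + 1 = 4 ≡ 0 (mod 2).
s = (1, 0, 0, 0)^T — this equals column 8 of H (binary 1000), so error is at position 8.
Correct: flip bit 8 of r = 001100100100101 to get c = 001100110100101.


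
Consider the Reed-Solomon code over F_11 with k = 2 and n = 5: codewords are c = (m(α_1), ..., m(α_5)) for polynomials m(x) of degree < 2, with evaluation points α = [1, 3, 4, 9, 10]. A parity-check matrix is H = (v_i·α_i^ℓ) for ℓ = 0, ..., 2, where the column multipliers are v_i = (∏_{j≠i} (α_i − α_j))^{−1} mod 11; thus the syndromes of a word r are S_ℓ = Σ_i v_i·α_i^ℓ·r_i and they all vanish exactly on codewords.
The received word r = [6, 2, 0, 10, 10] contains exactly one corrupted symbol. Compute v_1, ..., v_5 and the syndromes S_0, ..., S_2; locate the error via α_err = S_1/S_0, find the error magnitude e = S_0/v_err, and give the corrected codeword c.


S = (10, 2, 7), error at position 4, error magnitude e = 9, c = [6, 2, 0, 1, 10].

Step 1: column multipliers v_i = (∏_{j≠i}(α_i − α_j))^{−1} mod 11.
  i = 1 (α = 1): (1−3)(1−4)(1−9)(1−10) = (−2)·(−3)·(−8)·(−9) = 432 ≡ 3, so v_1 = 3^{−1} = 4 (mod 11).
  i = 2 (α = 3): (3−1)(3−4)(3−9)(3−10) = 2·(−1)·(−6)·(−7) = −84 ≡ 4, so v_2 = 4^{−1} = 3 (mod 11).
  i = 3 (α = 4): (4−1)(4−3)(4−9)(4−10) = 3·1·(−5)·(−6) = 90 ≡ 2, so v_3 = 2^{−1} = 6 (mod 11).
  i = 4 (α = 9): (9−1)(9−3)(9−4)(9−10) = 8·6·5·(−1) = −240 ≡ 2, so v_4 = 2^{−1} = 6 (mod 11).
  i = 5 (α = 10): (10−1)(10−3)(10−4)(10−9) = 9·7·6·1 = 378 ≡ 4, so v_5 = 4^{−1} = 3 (mod 11).
  v = [4, 3, 6, 6, 3].
Step 2: syndromes of r = [6, 2, 0, 10, 10] (all sums mod 11).
  S_0 = Σ v_i r_i = 4·6 + 3·2 + 6·0 + 6·10 + 3·10 = 120 ≡ 10.
  S_1 = Σ v_i α_i r_i = 4·1·6 + 3·3·2 + 6·4·0 + 6·9·10 + 3·10·10 = 882 ≡ 2.
  α_i^2 mod 11 = [1, 9, 5, 4, 1].
  S_2 = Σ v_i α_i^2 r_i = 4·1·6 + 3·9·2 + 6·5·0 + 6·4·10 + 3·1·10 = 348 ≡ 7.
  S = (10, 2, 7) ≠ 0, so r is not a codeword (an error is present).
Step 3: locate the error. For a single error e at position i, S_ℓ = v_i·e·α_i^ℓ, so α_err = S_1/S_0.
  S_0^{−1} = 10^{−1} = 10 (mod 11), so α_err = 2·10 = 20 ≡ 9 = α_4. Error position i = 4.
  Consistency check: S_2/S_1 = 7·6 = 42 ≡ 9 = α_err ✓ (single-error assumption holds).
Step 4: error magnitude e = S_0/v_4 = S_0·∏_{j≠4}(α_4 − α_j) = 10·2 = 20 ≡ 9 (mod 11).
Step 5: correct position 4: c_4 = r_4 − e = 10 − 9 ≡ 1 (mod 11). Hence c = [6, 2, 0, 1, 10].
  Check: interpolating c through the α_i gives m(x) = 8 + 9·x (degree < 2) with m(α_i) = c_i for every i, so c is indeed a codeword.


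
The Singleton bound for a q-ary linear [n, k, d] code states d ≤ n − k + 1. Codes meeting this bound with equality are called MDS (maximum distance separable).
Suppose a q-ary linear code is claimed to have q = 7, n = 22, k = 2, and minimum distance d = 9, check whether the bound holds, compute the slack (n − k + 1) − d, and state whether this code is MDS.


Singleton RHS = n − k + 1 = 21, slack = 12, bound satisfied, not MDS.

Singleton bound: d ≤ n − k + 1.
Here n = 22, k = 2, so n − k + 1 = 21.
Given d = 9, check d ≤ 21: YES.
Slack = (n − k + 1) − d = 12.
The code is NOT MDS (slack = 12 > 0).
Description: the claimed parameters are [22, 2, 9]_7; such a code would be non-MDS.


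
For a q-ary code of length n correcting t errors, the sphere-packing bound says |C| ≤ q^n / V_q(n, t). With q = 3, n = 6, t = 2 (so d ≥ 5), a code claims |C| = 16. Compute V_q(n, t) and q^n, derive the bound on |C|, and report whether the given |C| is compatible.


V_q(n, t) = 73, q^n = 729, Hamming bound = 9, |C| = 16 > bound (violated).

Step 1: Compute V_q(n, t) = Σ_{j=0}^2 C(n, j) (q−1)^j.
  j = 0: C(6,0)·(2)^0 = 1·1 = 1.
  j = 1: C(6,1)·(2)^1 = 6·2 = 12.
  j = 2: C(6,2)·(2)^2 = 15·4 = 60.
  V_q(n, t) = 1 + 12 + 60 = 73.
Step 2: q^n = 3^6 = 729.
Step 3: Hamming bound ⌊q^n / V_q(n,t)⌋ = ⌊729/73⌋ = 9.
Step 4: Compare |C| = 16 to 9: violated.
The claimed |C| lies above the Hamming bound, so no 3-ary code of length 6 with d ≥ 5 can have 16 codewords.


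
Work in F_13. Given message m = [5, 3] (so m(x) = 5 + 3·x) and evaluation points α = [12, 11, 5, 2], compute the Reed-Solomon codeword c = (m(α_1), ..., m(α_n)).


c = [2, 12, 7, 11]

Message polynomial: m(x) = 5 + 3·x (mod 13).
For each evaluation point α_i, compute m(α_i) mod 13:
  α_1 = 12: Horner steps 3 → 2, so m(12) = 2.
  α_2 = 11: Horner steps 3 → 12, so m(11) = 12.
  α_3 = 5: Horner steps 3 → 7, so m(5) = 7.
  α_4 = 2: Horner steps 3 → 11, so m(2) = 11.
Codeword c = [2, 12, 7, 11] ∈ F_13^4.


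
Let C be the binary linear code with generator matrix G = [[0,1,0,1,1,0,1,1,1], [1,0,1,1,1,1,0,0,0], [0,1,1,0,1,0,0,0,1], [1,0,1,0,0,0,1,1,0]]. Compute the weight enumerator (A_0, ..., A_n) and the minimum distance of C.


Weight distribution: A_0 = 1, A_2 = 1, A_3 = 2, A_4 = 3, A_5 = 4, A_6 = 3, A_7 = 2. Minimum distance d = 2.

Enumerate all 2^4 = 16 messages m ∈ F_2^4.
For each, compute codeword c = mG in F_2^9, then tally its weight.
  m = 0000 → c = 000000000, weight = 0.
  m = 1000 → c = 010110111, weight = 6.
  m = 0100 → c = 101111000, weight = 5.
  m = 1100 → c = 111001111, weight = 7.
  m = 0010 → c = 011010001, weight = 4.
  m = 1010 → c = 001100110, weight = 4.
  m = 0110 → c = 110101001, weight = 5.
  m = 1110 → c = 100011110, weight = 5.
  m = 0001 → c = 101000110, weight = 4.
  m = 1001 → c = 111110001, weight = 6.
  m = 0101 → c = 000111110, weight = 5.
  m = 1101 → c = 010001001, weight = 3.
  m = 0011 → c = 110010111, weight = 6.
  m = 1011 → c = 100100000, weight = 2.
  m = 0111 → c = 011101111, weight = 7.
  m = 1111 → c = 001011000, weight = 3.
Tally weights:
  weight 0: 1 codewords.
  weight 2: 1 codewords.
  weight 3: 2 codewords.
  weight 4: 3 codewords.
  weight 5: 4 codewords.
  weight 6: 3 codewords.
  weight 7: 2 codewords.
Minimum distance d = smallest w > 0 with A_w > 0 = 2.
Sanity: Σ A_w = 16 = 2^4 = 16 ✓.


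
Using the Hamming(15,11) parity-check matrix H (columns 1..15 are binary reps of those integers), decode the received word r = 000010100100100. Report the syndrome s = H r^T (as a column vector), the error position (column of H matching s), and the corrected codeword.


s = (0, 1, 0, 1)^T, error position = 5, corrected codeword c = 000000100100100

Compute s = H r^T mod 2 one row at a time:
  s_1 = 0 + 0 + 1 + 0 + 0 + 1 + 0 + 0 = 2 ≡ 0 (mod 2).
  s_2 = 0 + 1 + 0 + 1 + 0 + 1 + 0 + 0 = 3 ≡ 1 (mod 2).
  s_3 = 0 + 0 + 0 + 1 + 1 + 0 + 0 + 0 = 2 ≡ 0 (mod 2).
  s_4 = 0 + 0 + 1 + 1 + 0 + 0 + 1 + 0 = 3 ≡ 1 (mod 2).
s = (0, 1, 0, 1)^T — this equals column 5 of H (binary 0101), so error is at position 5.
Correct: flip bit 5 of r = 000010100100100 to get c = 000000100100100.


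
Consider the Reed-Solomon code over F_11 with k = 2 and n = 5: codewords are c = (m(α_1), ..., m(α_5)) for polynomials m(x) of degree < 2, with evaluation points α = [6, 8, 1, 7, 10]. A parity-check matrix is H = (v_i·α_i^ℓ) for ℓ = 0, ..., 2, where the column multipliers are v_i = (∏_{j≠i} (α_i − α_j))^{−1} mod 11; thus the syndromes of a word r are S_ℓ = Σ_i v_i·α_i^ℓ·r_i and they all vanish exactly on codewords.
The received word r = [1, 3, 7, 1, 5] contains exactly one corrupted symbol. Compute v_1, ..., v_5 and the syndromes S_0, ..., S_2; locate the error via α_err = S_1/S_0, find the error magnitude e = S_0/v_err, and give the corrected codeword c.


S = (3, 10, 4), error at position 4, error magnitude e = 10, c = [1, 3, 7, 2, 5].

Step 1: column multipliers v_i = (∏_{j≠i}(α_i − α_j))^{−1} mod 11.
  i = 1 (α = 6): (6−8)(6−1)(6−7)(6−10) = (−2)·5·(−1)·(−4) = −40 ≡ 4, so v_1 = 4^{−1} = 3 (mod 11).
  i = 2 (α = 8): (8−6)(8−1)(8−7)(8−10) = 2·7·1·(−2) = −28 ≡ 5, so v_2 = 5^{−1} = 9 (mod 11).
  i = 3 (α = 1): (1−6)(1−8)(1−7)(1−10) = (−5)·(−7)·(−6)·(−9) = 1890 ≡ 9, so v_3 = 9^{−1} = 5 (mod 11).
  i = 4 (α = 7): (7−6)(7−8)(7−1)(7−10) = 1·(−1)·6·(−3) = 18 ≡ 7, so v_4 = 7^{−1} = 8 (mod 11).
  i = 5 (α = 10): (10−6)(10−8)(10−1)(10−7) = 4·2·9·3 = 216 ≡ 7, so v_5 = 7^{−1} = 8 (mod 11).
  v = [3, 9, 5, 8, 8].
Step 2: syndromes of r = [1, 3, 7, 1, 5] (all sums mod 11).
  S_0 = Σ v_i r_i = 3·1 + 9·3 + 5·7 + 8·1 + 8·5 = 113 ≡ 3.
  S_1 = Σ v_i α_i r_i = 3·6·1 + 9·8·3 + 5·1·7 + 8·7·1 + 8·10·5 = 725 ≡ 10.
  α_i^2 mod 11 = [3, 9, 1, 5, 1].
  S_2 = Σ v_i α_i^2 r_i = 3·3·1 + 9·9·3 + 5·1·7 + 8·5·1 + 8·1·5 = 367 ≡ 4.
  S = (3, 10, 4) ≠ 0, so r is not a codeword (an error is present).
Step 3: locate the error. For a single error e at position i, S_ℓ = v_i·e·α_i^ℓ, so α_err = S_1/S_0.
  S_0^{−1} = 3^{−1} = 4 (mod 11), so α_err = 10·4 = 40 ≡ 7 = α_4. Error position i = 4.
  Consistency check: S_2/S_1 = 4·10 = 40 ≡ 7 = α_err ✓ (single-error assumption holds).
Step 4: error magnitude e = S_0/v_4 = S_0·∏_{j≠4}(α_4 − α_j) = 3·7 = 21 ≡ 10 (mod 11).
Step 5: correct position 4: c_4 = r_4 − e = 1 − 10 ≡ 2 (mod 11). Hence c = [1, 3, 7, 2, 5].
  Check: interpolating c through the α_i gives m(x) = 6 + 1·x (degree < 2) with m(α_i) = c_i for every i, so c is indeed a codeword.


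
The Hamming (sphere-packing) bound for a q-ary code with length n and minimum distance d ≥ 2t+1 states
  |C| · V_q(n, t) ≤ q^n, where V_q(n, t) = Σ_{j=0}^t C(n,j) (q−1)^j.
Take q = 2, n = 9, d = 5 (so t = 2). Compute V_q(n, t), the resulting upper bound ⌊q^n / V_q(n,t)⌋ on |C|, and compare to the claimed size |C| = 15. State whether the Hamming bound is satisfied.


V_q(n, t) = 46, q^n = 512, Hamming bound = 11, |C| = 15 > bound (violated).

Step 1: Compute V_q(n, t) = Σ_{j=0}^2 C(n, j) (q−1)^j.
  j = 0: C(9,0)·(1)^0 = 1·1 = 1.
  j = 1: C(9,1)·(1)^1 = 9·1 = 9.
  j = 2: C(9,2)·(1)^2 = 36·1 = 36.
  V_q(n, t) = 1 + 9 + 36 = 46.
Step 2: q^n = 2^9 = 512.
Step 3: Hamming bound ⌊q^n / V_q(n,t)⌋ = ⌊512/46⌋ = 11.
Step 4: Compare |C| = 15 to 11: violated.
The claimed |C| lies above the Hamming bound, so no 2-ary code of length 9 with d ≥ 5 can have 15 codewords.


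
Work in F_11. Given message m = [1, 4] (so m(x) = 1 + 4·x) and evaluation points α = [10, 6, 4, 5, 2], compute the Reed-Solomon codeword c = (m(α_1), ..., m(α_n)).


c = [8, 3, 6, 10, 9]

Message polynomial: m(x) = 1 + 4·x (mod 11).
For each evaluation point α_i, compute m(α_i) mod 11:
  α_1 = 10: Horner steps 4 → 8, so m(10) = 8.
  α_2 = 6: Horner steps 4 → 3, so m(6) = 3.
  α_3 = 4: Horner steps 4 → 6, so m(4) = 6.
  α_4 = 5: Horner steps 4 → 10, so m(5) = 10.
  α_5 = 2: Horner steps 4 → 9, so m(2) = 9.
Codeword c = [8, 3, 6, 10, 9] ∈ F_11^5.


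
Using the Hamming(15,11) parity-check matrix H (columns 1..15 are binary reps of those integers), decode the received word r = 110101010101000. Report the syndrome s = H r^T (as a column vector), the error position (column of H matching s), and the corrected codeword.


s = (1, 1, 1, 1)^T, error position = 15, corrected codeword c = 110101010101001

Compute s = H r^T mod 2 one row at a time:
  s_1 = 1 + 0 + 1 + 0 + 1 + 0 + 0 + 0 = 3 ≡ 1 (mod 2).
  s_2 = 1 + 0 + 1 + 0 + 1 + 0 + 0 + 0 = 3 ≡ 1 (mod 2).
  s_3 = 1 + 0 + 1 + 0 + 1 + 0 + 0 + 0 = 3 ≡ 1 (mod 2).
  s_4 = 1 + 0 + 0 + 0 + 0 + 0 + 0 + 0 = 1 ≡ 1 (mod 2).
s = (1, 1, 1, 1)^T — this equals column 15 of H (binary 1111), so error is at position 15.
Correct: flip bit 15 of r = 110101010101000 to get c = 110101010101001.


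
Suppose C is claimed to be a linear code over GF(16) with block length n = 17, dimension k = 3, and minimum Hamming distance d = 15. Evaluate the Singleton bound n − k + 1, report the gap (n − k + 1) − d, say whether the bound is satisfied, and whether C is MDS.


Singleton RHS = n − k + 1 = 15, slack = 0, bound satisfied, MDS.

Singleton bound: d ≤ n − k + 1.
Here n = 17, k = 3, so n − k + 1 = 15.
Given d = 15, check d ≤ 15: YES.
Slack = (n − k + 1) − d = 0.
The code is MDS (slack = 0).
Description: the claimed parameters are [17, 3, 15]_16; such a code would be MDS (meets Singleton bound).


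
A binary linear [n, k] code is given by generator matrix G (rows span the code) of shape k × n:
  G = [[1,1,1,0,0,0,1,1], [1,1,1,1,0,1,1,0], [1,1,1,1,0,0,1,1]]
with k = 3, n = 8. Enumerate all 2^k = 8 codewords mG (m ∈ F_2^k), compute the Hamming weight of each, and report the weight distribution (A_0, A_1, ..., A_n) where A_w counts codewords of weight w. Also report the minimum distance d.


Weight distribution: A_0 = 1, A_1 = 1, A_2 = 1, A_3 = 1, A_5 = 2, A_6 = 2. Minimum distance d = 1.

Enumerate all 2^3 = 8 messages m ∈ F_2^3.
For each, compute codeword c = mG in F_2^8, then tally its weight.
  m = 000 → c = 00000000, weight = 0.
  m = 100 → c = 11100011, weight = 5.
  m = 010 → c = 11110110, weight = 6.
  m = 110 → c = 00010101, weight = 3.
  m = 001 → c = 11110011, weight = 6.
  m = 101 → c = 00010000, weight = 1.
  m = 011 → c = 00000101, weight = 2.
  m = 111 → c = 11100110, weight = 5.
Tally weights:
  weight 0: 1 codewords.
  weight 1: 1 codewords.
  weight 2: 1 codewords.
  weight 3: 1 codewords.
  weight 5: 2 codewords.
  weight 6: 2 codewords.
Minimum distance d = smallest w > 0 with A_w > 0 = 1.
Sanity: Σ A_w = 8 = 2^3 = 8 ✓.


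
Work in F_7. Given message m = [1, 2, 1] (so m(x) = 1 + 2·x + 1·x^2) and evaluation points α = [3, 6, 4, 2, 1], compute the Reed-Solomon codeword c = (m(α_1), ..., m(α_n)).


c = [2, 0, 4, 2, 4]

Message polynomial: m(x) = 1 + 2·x + 1·x^2 (mod 7).
For each evaluation point α_i, compute m(α_i) mod 7:
  α_1 = 3: Horner steps 1 → 5 → 2, so m(3) = 2.
  α_2 = 6: Horner steps 1 → 1 → 0, so m(6) = 0.
  α_3 = 4: Horner steps 1 → 6 → 4, so m(4) = 4.
  α_4 = 2: Horner steps 1 → 4 → 2, so m(2) = 2.
  α_5 = 1: Horner steps 1 → 3 → 4, so m(1) = 4.
Codeword c = [2, 0, 4, 2, 4] ∈ F_7^5.


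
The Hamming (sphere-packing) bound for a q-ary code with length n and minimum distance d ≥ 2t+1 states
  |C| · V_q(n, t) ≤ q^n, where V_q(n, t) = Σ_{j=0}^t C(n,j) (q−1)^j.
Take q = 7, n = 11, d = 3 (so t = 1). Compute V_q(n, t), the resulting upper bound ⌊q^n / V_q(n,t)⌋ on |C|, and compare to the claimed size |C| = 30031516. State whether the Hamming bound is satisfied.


V_q(n, t) = 67, q^n = 1977326743, Hamming bound = 29512339, |C| = 30031516 > bound (violated).

Step 1: Compute V_q(n, t) = Σ_{j=0}^1 C(n, j) (q−1)^j.
  j = 0: C(11,0)·(6)^0 = 1·1 = 1.
  j = 1: C(11,1)·(6)^1 = 11·6 = 66.
  V_q(n, t) = 1 + 66 = 67.
Step 2: q^n = 7^11 = 1977326743.
Step 3: Hamming bound ⌊q^n / V_q(n,t)⌋ = ⌊1977326743/67⌋ = 29512339.
Step 4: Compare |C| = 30031516 to 29512339: violated.
The claimed |C| lies above the Hamming bound, so no 7-ary code of length 11 with d ≥ 3 can have 30031516 codewords.


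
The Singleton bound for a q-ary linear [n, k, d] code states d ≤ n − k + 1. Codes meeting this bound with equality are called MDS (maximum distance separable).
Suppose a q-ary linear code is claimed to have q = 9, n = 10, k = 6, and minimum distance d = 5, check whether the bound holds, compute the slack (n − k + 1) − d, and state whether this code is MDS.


Singleton RHS = n − k + 1 = 5, slack = 0, bound satisfied, MDS.

Singleton bound: d ≤ n − k + 1.
Here n = 10, k = 6, so n − k + 1 = 5.
Given d = 5, check d ≤ 5: YES.
Slack = (n − k + 1) − d = 0.
The code is MDS (slack = 0).
Description: the claimed parameters are [10, 6, 5]_9; such a code would be MDS (meets Singleton bound).


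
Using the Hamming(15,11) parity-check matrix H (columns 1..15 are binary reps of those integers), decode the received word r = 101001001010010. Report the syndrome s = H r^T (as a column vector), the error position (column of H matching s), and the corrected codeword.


s = (1, 0, 0, 0)^T, error position = 8, corrected codeword c = 101001011010010

Compute s = H r^T mod 2 one row at a time:
  s_1 = 0 + 1 + 0 + 1 + 0 + 0 + 1 + 0 = 3 ≡ 1 (mod 2).
  s_2 = 0 + 0 + 1 + 0 + 0 + 0 + 1 + 0 = 2 ≡ 0 (mod 2).
  s_3 = 0 + 1 + 1 + 0 + 0 + 1 + 1 + 0 = 4 ≡ 0 (mod 2).
  s_4 = 1 + 1 + 0 + 0 + 1 + 1 + 0 + 0 = 4 ≡ 0 (mod 2).
s = (1, 0, 0, 0)^T — this equals column 8 of H (binary 1000), so error is at position 8.
Correct: flip bit 8 of r = 101001001010010 to get c = 101001011010010.


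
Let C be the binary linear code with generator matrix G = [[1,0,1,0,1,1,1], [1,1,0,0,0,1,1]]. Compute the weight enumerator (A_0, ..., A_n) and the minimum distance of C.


Weight distribution: A_0 = 1, A_3 = 1, A_4 = 1, A_5 = 1. Minimum distance d = 3.

Enumerate all 2^2 = 4 messages m ∈ F_2^2.
For each, compute codeword c = mG in F_2^7, then tally its weight.
  m = 00 → c = 0000000, weight = 0.
  m = 10 → c = 1010111, weight = 5.
  m = 01 → c = 1100011, weight = 4.
  m = 11 → c = 0110100, weight = 3.
Tally weights:
  weight 0: 1 codewords.
  weight 3: 1 codewords.
  weight 4: 1 codewords.
  weight 5: 1 codewords.
Minimum distance d = smallest w > 0 with A_w > 0 = 3.
Sanity: Σ A_w = 4 = 2^2 = 4 ✓.


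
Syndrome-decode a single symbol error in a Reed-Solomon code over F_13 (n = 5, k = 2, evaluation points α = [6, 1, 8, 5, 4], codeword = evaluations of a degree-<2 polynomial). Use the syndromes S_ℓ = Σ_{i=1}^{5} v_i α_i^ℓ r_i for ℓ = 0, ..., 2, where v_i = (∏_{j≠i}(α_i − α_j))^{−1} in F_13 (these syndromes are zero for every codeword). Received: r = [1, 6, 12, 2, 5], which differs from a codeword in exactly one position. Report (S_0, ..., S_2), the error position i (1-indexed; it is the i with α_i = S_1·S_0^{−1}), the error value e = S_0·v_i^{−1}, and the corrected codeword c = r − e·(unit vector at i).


S = (1, 4, 3), error at position 5, error magnitude e = 2, c = [1, 6, 12, 2, 3].

Step 1: column multipliers v_i = (∏_{j≠i}(α_i − α_j))^{−1} mod 13.
  i = 1 (α = 6): (6−1)(6−8)(6−5)(6−4) = 5·(−2)·1·2 = −20 ≡ 6, so v_1 = 6^{−1} = 11 (mod 13).
  i = 2 (α = 1): (1−6)(1−8)(1−5)(1−4) = (−5)·(−7)·(−4)·(−3) = 420 ≡ 4, so v_2 = 4^{−1} = 10 (mod 13).
  i = 3 (α = 8): (8−6)(8−1)(8−5)(8−4) = 2·7·3·4 = 168 ≡ 12, so v_3 = 12^{−1} = 12 (mod 13).
  i = 4 (α = 5): (5−6)(5−1)(5−8)(5−4) = (−1)·4·(−3)·1 = 12 ≡ 12, so v_4 = 12^{−1} = 12 (mod 13).
  i = 5 (α = 4): (4−6)(4−1)(4−8)(4−5) = (−2)·3·(−4)·(−1) = −24 ≡ 2, so v_5 = 2^{−1} = 7 (mod 13).
  v = [11, 10, 12, 12, 7].
Step 2: syndromes of r = [1, 6, 12, 2, 5] (all sums mod 13).
  S_0 = Σ v_i r_i = 11·1 + 10·6 + 12·12 + 12·2 + 7·5 = 274 ≡ 1.
  S_1 = Σ v_i α_i r_i = 11·6·1 + 10·1·6 + 12·8·12 + 12·5·2 + 7·4·5 = 1538 ≡ 4.
  α_i^2 mod 13 = [10, 1, 12, 12, 3].
  S_2 = Σ v_i α_i^2 r_i = 11·10·1 + 10·1·6 + 12·12·12 + 12·12·2 + 7·3·5 = 2291 ≡ 3.
  S = (1, 4, 3) ≠ 0, so r is not a codeword (an error is present).
Step 3: locate the error. For a single error e at position i, S_ℓ = v_i·e·α_i^ℓ, so α_err = S_1/S_0.
  S_0^{−1} = 1^{−1} = 1 (mod 13), so α_err = 4·1 = 4 ≡ 4 = α_5. Error position i = 5.
  Consistency check: S_2/S_1 = 3·10 = 30 ≡ 4 = α_err ✓ (single-error assumption holds).
Step 4: error magnitude e = S_0/v_5 = S_0·∏_{j≠5}(α_5 − α_j) = 1·2 = 2 ≡ 2 (mod 13).
Step 5: correct position 5: c_5 = r_5 − e = 5 − 2 ≡ 3 (mod 13). Hence c = [1, 6, 12, 2, 3].
  Check: interpolating c through the α_i gives m(x) = 7 + 12·x (degree < 2) with m(α_i) = c_i for every i, so c is indeed a codeword.


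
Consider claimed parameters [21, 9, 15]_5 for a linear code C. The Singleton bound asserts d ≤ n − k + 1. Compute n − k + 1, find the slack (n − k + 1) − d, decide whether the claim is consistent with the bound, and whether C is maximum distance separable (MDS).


Singleton RHS = n − k + 1 = 13, slack = -2, bound violated (no such code; not MDS).

Singleton bound: d ≤ n − k + 1.
Here n = 21, k = 9, so n − k + 1 = 13.
Given d = 15, check d ≤ 13: NO.
Slack = (n − k + 1) − d = -2.
The slack is negative: d = 15 exceeds n − k + 1 = 13 by 2, so the Singleton bound is violated and no linear [21, 9, 15]_5 code can exist. In particular it is not MDS (MDS requires d = n − k + 1 exactly).
Description: the claimed parameters are [21, 9, 15]_5; such a code would be impossible (violates the Singleton bound).


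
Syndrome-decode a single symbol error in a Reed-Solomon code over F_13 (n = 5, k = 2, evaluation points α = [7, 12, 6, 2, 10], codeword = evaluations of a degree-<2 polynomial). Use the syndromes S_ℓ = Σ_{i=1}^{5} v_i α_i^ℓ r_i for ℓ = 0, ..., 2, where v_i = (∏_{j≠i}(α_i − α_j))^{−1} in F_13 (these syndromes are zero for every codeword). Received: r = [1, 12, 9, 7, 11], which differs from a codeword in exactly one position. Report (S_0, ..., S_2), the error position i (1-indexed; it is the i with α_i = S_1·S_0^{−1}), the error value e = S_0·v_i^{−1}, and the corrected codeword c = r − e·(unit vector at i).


S = (5, 9, 11), error at position 1, error magnitude e = 11, c = [3, 12, 9, 7, 11].

Step 1: column multipliers v_i = (∏_{j≠i}(α_i − α_j))^{−1} mod 13.
  i = 1 (α = 7): (7−12)(7−6)(7−2)(7−10) = (−5)·1·5·(−3) = 75 ≡ 10, so v_1 = 10^{−1} = 4 (mod 13).
  i = 2 (α = 12): (12−7)(12−6)(12−2)(12−10) = 5·6·10·2 = 600 ≡ 2, so v_2 = 2^{−1} = 7 (mod 13).
  i = 3 (α = 6): (6−7)(6−12)(6−2)(6−10) = (−1)·(−6)·4·(−4) = −96 ≡ 8, so v_3 = 8^{−1} = 5 (mod 13).
  i = 4 (α = 2): (2−7)(2−12)(2−6)(2−10) = (−5)·(−10)·(−4)·(−8) = 1600 ≡ 1, so v_4 = 1^{−1} = 1 (mod 13).
  i = 5 (α = 10): (10−7)(10−12)(10−6)(10−2) = 3·(−2)·4·8 = −192 ≡ 3, so v_5 = 3^{−1} = 9 (mod 13).
  v = [4, 7, 5, 1, 9].
Step 2: syndromes of r = [1, 12, 9, 7, 11] (all sums mod 13).
  S_0 = Σ v_i r_i = 4·1 + 7·12 + 5·9 + 1·7 + 9·11 = 239 ≡ 5.
  S_1 = Σ v_i α_i r_i = 4·7·1 + 7·12·12 + 5·6·9 + 1·2·7 + 9·10·11 = 2310 ≡ 9.
  α_i^2 mod 13 = [10, 1, 10, 4, 9].
  S_2 = Σ v_i α_i^2 r_i = 4·10·1 + 7·1·12 + 5·10·9 + 1·4·7 + 9·9·11 = 1493 ≡ 11.
  S = (5, 9, 11) ≠ 0, so r is not a codeword (an error is present).
Step 3: locate the error. For a single error e at position i, S_ℓ = v_i·e·α_i^ℓ, so α_err = S_1/S_0.
  S_0^{−1} = 5^{−1} = 8 (mod 13), so α_err = 9·8 = 72 ≡ 7 = α_1. Error position i = 1.
  Consistency check: S_2/S_1 = 11·3 = 33 ≡ 7 = α_err ✓ (single-error assumption holds).
Step 4: error magnitude e = S_0/v_1 = S_0·∏_{j≠1}(α_1 − α_j) = 5·10 = 50 ≡ 11 (mod 13).
Step 5: correct position 1: c_1 = r_1 − e = 1 − 11 ≡ 3 (mod 13). Hence c = [3, 12, 9, 7, 11].
  Check: interpolating c through the α_i gives m(x) = 6 + 7·x (degree < 2) with m(α_i) = c_i for every i, so c is indeed a codeword.


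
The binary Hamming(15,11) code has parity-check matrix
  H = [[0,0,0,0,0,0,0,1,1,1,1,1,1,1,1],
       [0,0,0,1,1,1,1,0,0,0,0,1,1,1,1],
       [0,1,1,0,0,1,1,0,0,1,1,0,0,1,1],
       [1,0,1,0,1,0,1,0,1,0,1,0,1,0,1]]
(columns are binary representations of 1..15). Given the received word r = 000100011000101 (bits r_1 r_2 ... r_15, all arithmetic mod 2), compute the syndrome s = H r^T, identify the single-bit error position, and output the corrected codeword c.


s = (0, 1, 1, 1)^T, error position = 7, corrected codeword c = 000100111000101

Compute s = H r^T mod 2 one row at a time:
  s_1 = 1 + 1 + 0 + 0 + 0 + 1 + 0 + 1 = 4 ≡ 0 (mod 2).
  s_2 = 1 + 0 + 0 + 0 + 0 + 1 + 0 + 1 = 3 ≡ 1 (mod 2).
  s_3 = 0 + 0 + 0 + 0 + 0 + 0 + 0 + 1 = 1 ≡ 1 (mod 2).
  s_4 = 0 + 0 + 0 + 0 + 1 + 0 + 1 + 1 = 3 ≡ 1 (mod 2).
s = (0, 1, 1, 1)^T — this equals column 7 of H (binary 0111), so error is at position 7.
Correct: flip bit 7 of r = 000100011000101 to get c = 000100111000101.


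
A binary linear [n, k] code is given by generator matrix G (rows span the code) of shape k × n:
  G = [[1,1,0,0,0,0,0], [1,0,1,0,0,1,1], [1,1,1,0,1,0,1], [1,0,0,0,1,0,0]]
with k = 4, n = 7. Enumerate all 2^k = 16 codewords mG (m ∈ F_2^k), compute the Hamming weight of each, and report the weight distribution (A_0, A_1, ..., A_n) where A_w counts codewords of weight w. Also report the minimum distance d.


Weight distribution: A_0 = 1, A_1 = 1, A_2 = 3, A_3 = 6, A_4 = 3, A_5 = 1, A_6 = 1. Minimum distance d = 1.

Enumerate all 2^4 = 16 messages m ∈ F_2^4.
For each, compute codeword c = mG in F_2^7, then tally its weight.
  m = 0000 → c = 0000000, weight = 0.
  m = 1000 → c = 1100000, weight = 2.
  m = 0100 → c = 1010011, weight = 4.
  m = 1100 → c = 0110011, weight = 4.
  m = 0010 → c = 1110101, weight = 5.
  m = 1010 → c = 0010101, weight = 3.
  m = 0110 → c = 0100110, weight = 3.
  m = 1110 → c = 1000110, weight = 3.
  m = 0001 → c = 1000100, weight = 2.
  m = 1001 → c = 0100100, weight = 2.
  m = 0101 → c = 0010111, weight = 4.
  m = 1101 → c = 1110111, weight = 6.
  m = 0011 → c = 0110001, weight = 3.
  m = 1011 → c = 1010001, weight = 3.
  m = 0111 → c = 1100010, weight = 3.
  m = 1111 → c = 0000010, weight = 1.
Tally weights:
  weight 0: 1 codewords.
  weight 1: 1 codewords.
  weight 2: 3 codewords.
  weight 3: 6 codewords.
  weight 4: 3 codewords.
  weight 5: 1 codewords.
  weight 6: 1 codewords.
Minimum distance d = smallest w > 0 with A_w > 0 = 1.
Sanity: Σ A_w = 16 = 2^4 = 16 ✓.


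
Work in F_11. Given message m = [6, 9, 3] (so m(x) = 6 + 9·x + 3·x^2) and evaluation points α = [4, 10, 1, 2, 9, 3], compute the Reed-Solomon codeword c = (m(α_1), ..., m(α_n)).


c = [2, 0, 7, 3, 0, 5]

Message polynomial: m(x) = 6 + 9·x + 3·x^2 (mod 11).
For each evaluation point α_i, compute m(α_i) mod 11:
  α_1 = 4: Horner steps 3 → 10 → 2, so m(4) = 2.
  α_2 = 10: Horner steps 3 → 6 → 0, so m(10) = 0.
  α_3 = 1: Horner steps 3 → 1 → 7, so m(1) = 7.
  α_4 = 2: Horner steps 3 → 4 → 3, so m(2) = 3.
  α_5 = 9: Horner steps 3 → 3 → 0, so m(9) = 0.
  α_6 = 3: Horner steps 3 → 7 → 5, so m(3) = 5.
Codeword c = [2, 0, 7, 3, 0, 5] ∈ F_11^6.


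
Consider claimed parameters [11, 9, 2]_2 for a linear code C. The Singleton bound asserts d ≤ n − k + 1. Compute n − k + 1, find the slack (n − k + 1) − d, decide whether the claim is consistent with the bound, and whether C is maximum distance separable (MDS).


Singleton RHS = n − k + 1 = 3, slack = 1, bound satisfied, not MDS.

Singleton bound: d ≤ n − k + 1.
Here n = 11, k = 9, so n − k + 1 = 3.
Given d = 2, check d ≤ 3: YES.
Slack = (n − k + 1) − d = 1.
The code is NOT MDS (slack = 1 > 0).
Description: the claimed parameters are [11, 9, 2]_2; such a code would be non-MDS.


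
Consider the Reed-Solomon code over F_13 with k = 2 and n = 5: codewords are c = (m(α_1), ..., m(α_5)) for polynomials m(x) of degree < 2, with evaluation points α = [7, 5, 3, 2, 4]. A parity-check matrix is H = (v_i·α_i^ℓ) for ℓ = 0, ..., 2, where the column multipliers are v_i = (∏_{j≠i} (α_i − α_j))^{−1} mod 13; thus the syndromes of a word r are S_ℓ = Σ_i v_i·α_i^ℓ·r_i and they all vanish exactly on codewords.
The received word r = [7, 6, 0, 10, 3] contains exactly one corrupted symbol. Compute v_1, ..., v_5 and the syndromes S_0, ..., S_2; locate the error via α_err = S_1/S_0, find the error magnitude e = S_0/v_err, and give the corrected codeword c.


S = (7, 10, 5), error at position 1, error magnitude e = 8, c = [12, 6, 0, 10, 3].

Step 1: column multipliers v_i = (∏_{j≠i}(α_i − α_j))^{−1} mod 13.
  i = 1 (α = 7): (7−5)(7−3)(7−2)(7−4) = 2·4·5·3 = 120 ≡ 3, so v_1 = 3^{−1} = 9 (mod 13).
  i = 2 (α = 5): (5−7)(5−3)(5−2)(5−4) = (−2)·2·3·1 = −12 ≡ 1, so v_2 = 1^{−1} = 1 (mod 13).
  i = 3 (α = 3): (3−7)(3−5)(3−2)(3−4) = (−4)·(−2)·1·(−1) = −8 ≡ 5, so v_3 = 5^{−1} = 8 (mod 13).
  i = 4 (α = 2): (2−7)(2−5)(2−3)(2−4) = (−5)·(−3)·(−1)·(−2) = 30 ≡ 4, so v_4 = 4^{−1} = 10 (mod 13).
  i = 5 (α = 4): (4−7)(4−5)(4−3)(4−2) = (−3)·(−1)·1·2 = 6 ≡ 6, so v_5 = 6^{−1} = 11 (mod 13).
  v = [9, 1, 8, 10, 11].
Step 2: syndromes of r = [7, 6, 0, 10, 3] (all sums mod 13).
  S_0 = Σ v_i r_i = 9·7 + 1·6 + 8·0 + 10·10 + 11·3 = 202 ≡ 7.
  S_1 = Σ v_i α_i r_i = 9·7·7 + 1·5·6 + 8·3·0 + 10·2·10 + 11·4·3 = 803 ≡ 10.
  α_i^2 mod 13 = [10, 12, 9, 4, 3].
  S_2 = Σ v_i α_i^2 r_i = 9·10·7 + 1·12·6 + 8·9·0 + 10·4·10 + 11·3·3 = 1201 ≡ 5.
  S = (7, 10, 5) ≠ 0, so r is not a codeword (an error is present).
Step 3: locate the error. For a single error e at position i, S_ℓ = v_i·e·α_i^ℓ, so α_err = S_1/S_0.
  S_0^{−1} = 7^{−1} = 2 (mod 13), so α_err = 10·2 = 20 ≡ 7 = α_1. Error position i = 1.
  Consistency check: S_2/S_1 = 5·4 = 20 ≡ 7 = α_err ✓ (single-error assumption holds).
Step 4: error magnitude e = S_0/v_1 = S_0·∏_{j≠1}(α_1 − α_j) = 7·3 = 21 ≡ 8 (mod 13).
Step 5: correct position 1: c_1 = r_1 − e = 7 − 8 ≡ 12 (mod 13). Hence c = [12, 6, 0, 10, 3].
  Check: interpolating c through the α_i gives m(x) = 4 + 3·x (degree < 2) with m(α_i) = c_i for every i, so c is indeed a codeword.
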